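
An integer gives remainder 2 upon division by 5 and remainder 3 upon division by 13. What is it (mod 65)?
M = 5 × 13 = 65. M₁ = 13, y₁ ≡ 2 (mod 5). M₂ = 5, y₂ ≡ 8 (mod 13). y = 2×13×2 + 3×5×8 ≡ 42 (mod 65). The smallest positive such number is 42.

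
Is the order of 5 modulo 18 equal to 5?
No, the actual order is 6, not 5.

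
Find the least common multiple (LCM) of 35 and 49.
245

First find GCD(35, 49) using the Euclidean algorithm:
35 = 0 × 49 + 35
49 = 1 × 35 + 14
35 = 2 × 14 + 7
14 = 2 × 7 + 0
GCD(35, 49) = 7

LCM formula: LCM(a, b) = (a × b) / GCD(a, b)
LCM(35, 49) = (35 × 49) / 7
LCM(35, 49) = 1715 / 7
LCM(35, 49) = 245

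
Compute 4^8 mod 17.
8 = 8 (binary 1000). Repeated squaring mod 17: 4^1 ≡ 4; 4^2 ≡ 4² = 16 ≡ 16; 4^4 ≡ 16² = 256 ≡ 1; 4^8 ≡ 1² = 1 ≡ 1. So 4^8 ≡ 1 (mod 17).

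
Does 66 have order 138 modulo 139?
p - 1 = 138 has prime divisors 2, 3, 23. Check 66^(138/q) mod 139 for each: 66^(138/2) = 66^69 ≡ 1, 66^(138/3) = 66^46 ≡ 96, 66^(138/23) = 66^6 ≡ 129 (mod 139). Since 66^69 ≡ 1 (mod 139), the order of 66 divides 69 (in fact the order is 69) ≠ 138, so it is not a primitive root.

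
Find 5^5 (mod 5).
5 ≡ 0 (mod 5). 5 = 4 + 1 (binary 101). Repeated squaring mod 5: 0^1 ≡ 0; 0^2 ≡ 0² = 0 ≡ 0; 0^4 ≡ 0² = 0 ≡ 0. Multiply: 5^5 ≡ 0^4 × 0^1 ≡ 0 × 0 (mod 5): 0 × 0 = 0 ≡ 0. So 5^5 ≡ 0 (mod 5).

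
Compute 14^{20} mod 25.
1

Using successive squaring:
Binary expansion of 20: 10100
Powers of 14 mod 25 (each is the square of the previous):
  14^1 ≡ 14 (mod 25)
  14^2 ≡ 14² = 196 ≡ 21 (mod 25)
  14^4 ≡ 21² = 441 ≡ 16 (mod 25)
  14^8 ≡ 16² = 256 ≡ 6 (mod 25)
  14^16 ≡ 6² = 36 ≡ 11 (mod 25)
20 = 16 + 4, so 14^20 = 14^16 × 14^4 ≡ 11 × 16 (mod 25)
Multiplying step by step:
  11 × 16 = 176 ≡ 1 (mod 25)
Result: 14^20 ≡ 1 (mod 25)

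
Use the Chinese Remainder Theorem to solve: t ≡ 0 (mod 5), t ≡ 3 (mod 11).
M = 5 × 11 = 55. M₁ = 11, y₁ ≡ 1 (mod 5). M₂ = 5, y₂ ≡ 9 (mod 11). t = 0×11×1 + 3×5×9 ≡ 25 (mod 55)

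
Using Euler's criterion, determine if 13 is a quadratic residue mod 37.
By Euler's criterion: 13^{18} ≡ 36 (mod 37). Since this equals -1 (≡ 36), 13 is not a QR.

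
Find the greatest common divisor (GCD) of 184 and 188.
4

Using the Euclidean algorithm:
184 = 0 × 188 + 184
188 = 1 × 184 + 4
184 = 46 × 4 + 0

GCD(184, 188) = 4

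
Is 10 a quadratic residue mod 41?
By Euler's criterion: 10^{20} ≡ 1 (mod 41). Since this equals 1, 10 is a QR.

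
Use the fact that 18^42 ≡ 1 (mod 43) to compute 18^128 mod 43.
By Fermat: 18^{42} ≡ 1 (mod 43). 128 = 3×42 + 2. So 18^{128} ≡ 18^{2} ≡ 23 (mod 43)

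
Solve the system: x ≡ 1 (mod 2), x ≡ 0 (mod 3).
M = 2 × 3 = 6. M₁ = 3, y₁ ≡ 1 (mod 2). M₂ = 2, y₂ ≡ 2 (mod 3). x = 1×3×1 + 0×2×2 ≡ 3 (mod 6)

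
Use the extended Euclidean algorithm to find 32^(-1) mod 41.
Extended GCD: 32(9) + 41(-7) = 1. So 32^(-1) ≡ 9 ≡ 9 (mod 41). Verify: 32 × 9 = 288 ≡ 1 (mod 41)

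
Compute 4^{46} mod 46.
16

Using successive squaring:
Binary expansion of 46: 101110
Powers of 4 mod 46 (each is the square of the previous):
  4^1 ≡ 4 (mod 46)
  4^2 ≡ 4² = 16 ≡ 16 (mod 46)
  4^4 ≡ 16² = 256 ≡ 26 (mod 46)
  4^8 ≡ 26² = 676 ≡ 32 (mod 46)
  4^16 ≡ 32² = 1024 ≡ 12 (mod 46)
  4^32 ≡ 12² = 144 ≡ 6 (mod 46)
46 = 32 + 8 + 4 + 2, so 4^46 = 4^32 × 4^8 × 4^4 × 4^2 ≡ 6 × 32 × 26 × 16 (mod 46)
Multiplying step by step:
  6 × 32 = 192 ≡ 8 (mod 46)
  8 × 26 = 208 ≡ 24 (mod 46)
  24 × 16 = 384 ≡ 16 (mod 46)
Result: 4^46 ≡ 16 (mod 46)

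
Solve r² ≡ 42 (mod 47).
The square roots of 42 mod 47 are 18 and 29. Verify: 18² = 324 ≡ 42 (mod 47)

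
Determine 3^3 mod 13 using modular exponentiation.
3 = 2 + 1 (binary 11). Repeated squaring mod 13: 3^1 ≡ 3; 3^2 ≡ 3² = 9 ≡ 9. Multiply: 3^3 = 3^2 × 3^1 ≡ 9 × 3 (mod 13): 9 × 3 = 27 ≡ 1. So 3^3 ≡ 1 (mod 13).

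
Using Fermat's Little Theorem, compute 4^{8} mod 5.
1

By Fermat's Little Theorem, a^(p-1) ≡ 1 (mod p) for prime p and gcd(a, p) = 1
Here p = 5, so 4^4 ≡ 1 (mod 5)
We can reduce the exponent: 8 mod 4 = 0
So 4^8 ≡ 4^0 (mod 5)
Computing: 4^0 mod 5 = 1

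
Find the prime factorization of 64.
2^6

Divide by primes starting from smallest:
64 ÷ 2 = 32
32 ÷ 2 = 16
16 ÷ 2 = 8
8 ÷ 2 = 4
4 ÷ 2 = 2
2 ÷ 2 = 1

64 = 2^6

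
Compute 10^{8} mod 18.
10

Using successive squaring:
Binary expansion of 8: 1000
Powers of 10 mod 18 (each is the square of the previous):
  10^1 ≡ 10 (mod 18)
  10^2 ≡ 10² = 100 ≡ 10 (mod 18)
  10^4 ≡ 10² = 100 ≡ 10 (mod 18)
  10^8 ≡ 10² = 100 ≡ 10 (mod 18)
8 is a power of 2, so 10^8 is the last square: ≡ 10 (mod 18)
Result: 10^8 ≡ 10 (mod 18)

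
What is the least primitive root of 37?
2

A primitive root g modulo p has order p-1 = 36
Prime divisors of 36: [2, 3]
g is a primitive root iff g^(36/q) ≢ 1 (mod 37) for each prime divisor q
Testing small values:
  g = 2: 2^18 ≡ 36, 2^12 ≡ 26 (mod 37) → none is 1, primitive root!
The smallest primitive root is 2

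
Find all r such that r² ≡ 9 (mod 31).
The square roots of 9 mod 31 are 28 and 3. Verify: 28² = 784 ≡ 9 (mod 31)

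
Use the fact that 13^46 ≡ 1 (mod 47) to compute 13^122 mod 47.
By Fermat: 13^{46} ≡ 1 (mod 47). 122 = 2×46 + 30. So 13^{122} ≡ 13^{30} ≡ 8 (mod 47)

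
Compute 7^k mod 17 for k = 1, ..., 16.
g^1, g^2, ..., g^{16} mod 17: {7, 15, 3, 4, 11, 9, 12, 16, 10, 2, 14, 13, 6, 8, 5, 1}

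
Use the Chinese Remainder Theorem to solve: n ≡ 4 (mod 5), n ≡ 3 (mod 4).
M = 5 × 4 = 20. M₁ = 4, y₁ ≡ 4 (mod 5). M₂ = 5, y₂ ≡ 1 (mod 4). n = 4×4×4 + 3×5×1 ≡ 19 (mod 20)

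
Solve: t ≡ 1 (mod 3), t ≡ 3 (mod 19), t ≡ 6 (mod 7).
M = 3 × 19 × 7 = 399. M₁ = 133, y₁ ≡ 1 (mod 3). M₂ = 21, y₂ ≡ 10 (mod 19). M₃ = 57, y₃ ≡ 1 (mod 7). t = 1×133×1 + 3×21×10 + 6×57×1 ≡ 307 (mod 399)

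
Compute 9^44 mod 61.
Using repeated squaring. 44 = 32 + 8 + 4 (binary 101100). Repeated squaring mod 61: 9^1 ≡ 9; 9^2 ≡ 9² = 81 ≡ 20; 9^4 ≡ 20² = 400 ≡ 34; 9^8 ≡ 34² = 1156 ≡ 58; 9^16 ≡ 58² = 3364 ≡ 9; 9^32 ≡ 9² = 81 ≡ 20. Multiply: 9^44 = 9^32 × 9^8 × 9^4 ≡ 20 × 58 × 34 (mod 61): 20 × 58 = 1160 ≡ 1; 1 × 34 = 34 ≡ 34. So 9^44 ≡ 34 (mod 61).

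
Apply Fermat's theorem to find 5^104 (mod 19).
By Fermat: 5^{18} ≡ 1 (mod 19). 104 = 5×18 + 14. So 5^{104} ≡ 5^{14} ≡ 9 (mod 19)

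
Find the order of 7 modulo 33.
Powers of 7 mod 33: 7^1≡7, 7^2≡16, 7^3≡13, 7^4≡25, 7^5≡10, 7^6≡4, 7^7≡28, 7^8≡31, 7^9≡19, 7^10≡1. Order = 10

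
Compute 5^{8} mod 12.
1

Using successive squaring:
Binary expansion of 8: 1000
Powers of 5 mod 12 (each is the square of the previous):
  5^1 ≡ 5 (mod 12)
  5^2 ≡ 5² = 25 ≡ 1 (mod 12)
  5^4 ≡ 1² = 1 ≡ 1 (mod 12)
  5^8 ≡ 1² = 1 ≡ 1 (mod 12)
8 is a power of 2, so 5^8 is the last square: ≡ 1 (mod 12)
Result: 5^8 ≡ 1 (mod 12)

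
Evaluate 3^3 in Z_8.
3 = 2 + 1 (binary 11). Repeated squaring mod 8: 3^1 ≡ 3; 3^2 ≡ 3² = 9 ≡ 1. Multiply: 3^3 = 3^2 × 3^1 ≡ 1 × 3 (mod 8): 1 × 3 = 3 ≡ 3. So 3^3 ≡ 3 (mod 8).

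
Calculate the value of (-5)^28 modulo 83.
Using repeated squaring. (-5) ≡ 78 (mod 83). 28 = 16 + 8 + 4 (binary 11100). Repeated squaring mod 83: 78^1 ≡ 78; 78^2 ≡ 78² = 6084 ≡ 25; 78^4 ≡ 25² = 625 ≡ 44; 78^8 ≡ 44² = 1936 ≡ 27; 78^16 ≡ 27² = 729 ≡ 65. Multiply: (-5)^28 ≡ 78^16 × 78^8 × 78^4 ≡ 65 × 27 × 44 (mod 83): 65 × 27 = 1755 ≡ 12; 12 × 44 = 528 ≡ 30. So (-5)^28 ≡ 30 (mod 83).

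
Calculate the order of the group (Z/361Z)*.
342

Prime factorization: 361 = 19^2
Using the formula φ(n) = n × Π(1 - 1/p) for each prime factor p:
φ(361) = 361 × (1 - 1/19)
φ(361) = 342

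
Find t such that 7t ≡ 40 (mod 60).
40

Since gcd(7, 60) = 1 divides 40, a solution exists.
Multiply both sides by the inverse of 7 mod 60:
  7^(-1) mod 60 = 43
  x ≡ 43 × 40 ≡ 1720 ≡ 40 (mod 60)
Verification: 7 × 40 = 280 = 4 × 60 + 40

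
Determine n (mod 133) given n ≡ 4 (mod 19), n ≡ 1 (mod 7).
99

Using the Chinese Remainder Theorem:
M = product of moduli = 133
For equation 1: M_1 = 7, 7 ≡ 7 (mod 19), inverse of 7 mod 19 is 11 (check: 7 × 11 = 77 ≡ 1 (mod 19))
For equation 2: M_2 = 19, 19 ≡ 5 (mod 7), inverse of 19 mod 7 is 3 (check: 5 × 3 = 15 ≡ 1 (mod 7))
Combine: n ≡ Σ r_i×M_i×(M_i⁻¹ mod m_i) = 4×7×11 + 1×19×3 = 308 + 57 = 365
365 mod 133 = 99
n ≡ 99 (mod 133)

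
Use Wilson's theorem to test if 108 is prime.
(107)! mod 108 = 0. Since 0 ≢ -1 (mod 108), 108 is not prime.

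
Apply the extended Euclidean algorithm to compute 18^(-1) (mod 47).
Extended GCD: 18(-13) + 47(5) = 1. So 18^(-1) ≡ 34 ≡ 34 (mod 47). Verify: 18 × 34 = 612 ≡ 1 (mod 47)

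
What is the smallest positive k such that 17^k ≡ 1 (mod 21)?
Powers of 17 mod 21: 17^1≡17, 17^2≡16, 17^3≡20, 17^4≡4, 17^5≡5, 17^6≡1. Order = 6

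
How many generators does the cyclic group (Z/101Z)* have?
40

The number of primitive roots modulo p is φ(p-1) = φ(100)
φ(100) = 40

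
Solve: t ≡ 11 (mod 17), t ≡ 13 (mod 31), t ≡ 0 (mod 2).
M = 17 × 31 × 2 = 1054. M₁ = 62, y₁ ≡ 14 (mod 17). M₂ = 34, y₂ ≡ 21 (mod 31). M₃ = 527, y₃ ≡ 1 (mod 2). t = 11×62×14 + 13×34×21 + 0×527×1 ≡ 912 (mod 1054)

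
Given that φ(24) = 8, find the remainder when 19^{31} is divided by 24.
By Euler: 19^{8} ≡ 1 (mod 24) since gcd(19, 24) = 1. 31 = 3×8 + 7. So 19^{31} ≡ 19^{7} ≡ 19 (mod 24)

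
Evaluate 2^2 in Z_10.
2 = 2 (binary 10). Repeated squaring mod 10: 2^1 ≡ 2; 2^2 ≡ 2² = 4 ≡ 4. So 2^2 ≡ 4 (mod 10).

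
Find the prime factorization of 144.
2^4 × 3^2

Divide by primes starting from smallest:
144 ÷ 2 = 72
72 ÷ 2 = 36
36 ÷ 2 = 18
18 ÷ 2 = 9
9 ÷ 3 = 3
3 ÷ 3 = 1

144 = 2^4 × 3^2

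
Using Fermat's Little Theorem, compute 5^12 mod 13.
By Fermat's Little Theorem, 5^{12} ≡ 1 (mod 13) since 13 is prime and gcd(5, 13) = 1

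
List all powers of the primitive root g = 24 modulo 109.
g^1, g^2, ..., g^{108} mod 109: {24, 31, 90, 89, 65, 34, 53, 73, 8, 83, 30, 66, 58, 84, 54, 97, 39, 64, 10, 22, 92, 28, 18, 105, 13, 94, 76, 80, 67, 82, 6, 35, 77, 104, 98, 63, 95, 100, 2, 48, 62, 71, 69, 21, 68, 106, 37, 16, 57, 60, 23, 7, 59, 108, 85, 78, 19, 20, 44, 75, 56, 36, 101, 26, 79, 43, 51, 25, 55, 12, 70, 45, 99, 87, 17, 81, 91, 4, 96, 15, 33, 29, 42, 27, 103, 74, 32, 5, 11, 46, 14, 9, 107, 61, 47, 38, 40, 88, 41, 3, 72, 93, 52, 49, 86, 102, 50, 1}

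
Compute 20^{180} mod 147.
43

Using successive squaring:
Binary expansion of 180: 10110100
Powers of 20 mod 147 (each is the square of the previous):
  20^1 ≡ 20 (mod 147)
  20^2 ≡ 20² = 400 ≡ 106 (mod 147)
  20^4 ≡ 106² = 11236 ≡ 64 (mod 147)
  20^8 ≡ 64² = 4096 ≡ 127 (mod 147)
  20^16 ≡ 127² = 16129 ≡ 106 (mod 147)
  20^32 ≡ 106² = 11236 ≡ 64 (mod 147)
  20^64 ≡ 64² = 4096 ≡ 127 (mod 147)
  20^128 ≡ 127² = 16129 ≡ 106 (mod 147)
180 = 128 + 32 + 16 + 4, so 20^180 = 20^128 × 20^32 × 20^16 × 20^4 ≡ 106 × 64 × 106 × 64 (mod 147)
Multiplying step by step:
  106 × 64 = 6784 ≡ 22 (mod 147)
  22 × 106 = 2332 ≡ 127 (mod 147)
  127 × 64 = 8128 ≡ 43 (mod 147)
Result: 20^180 ≡ 43 (mod 147)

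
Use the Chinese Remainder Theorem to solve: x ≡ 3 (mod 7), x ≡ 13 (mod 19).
108

Using the Chinese Remainder Theorem:
M = product of moduli = 133
For equation 1: M_1 = 19, 19 ≡ 5 (mod 7), inverse of 19 mod 7 is 3 (check: 5 × 3 = 15 ≡ 1 (mod 7))
For equation 2: M_2 = 7, 7 ≡ 7 (mod 19), inverse of 7 mod 19 is 11 (check: 7 × 11 = 77 ≡ 1 (mod 19))
Combine: x ≡ Σ r_i×M_i×(M_i⁻¹ mod m_i) = 3×19×3 + 13×7×11 = 171 + 1001 = 1172
1172 mod 133 = 108
x ≡ 108 (mod 133)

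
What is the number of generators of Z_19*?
Number of primitive roots mod 19 = φ(18) = 6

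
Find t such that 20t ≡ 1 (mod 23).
20^(-1) ≡ 15 (mod 23). Verification: 20 × 15 = 300 ≡ 1 (mod 23)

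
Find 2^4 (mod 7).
4 = 4 (binary 100). Repeated squaring mod 7: 2^1 ≡ 2; 2^2 ≡ 2² = 4 ≡ 4; 2^4 ≡ 4² = 16 ≡ 2. So 2^4 ≡ 2 (mod 7).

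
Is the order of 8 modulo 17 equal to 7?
No, the actual order is 8, not 7.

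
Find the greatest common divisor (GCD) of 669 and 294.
3

Using the Euclidean algorithm:
669 = 2 × 294 + 81
294 = 3 × 81 + 51
81 = 1 × 51 + 30
51 = 1 × 30 + 21
30 = 1 × 21 + 9
21 = 2 × 9 + 3
9 = 3 × 3 + 0

GCD(669, 294) = 3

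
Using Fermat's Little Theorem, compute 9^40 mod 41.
By Fermat's Little Theorem, 9^{40} ≡ 1 (mod 41) since 41 is prime and gcd(9, 41) = 1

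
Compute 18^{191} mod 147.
30

Using successive squaring:
Binary expansion of 191: 10111111
Powers of 18 mod 147 (each is the square of the previous):
  18^1 ≡ 18 (mod 147)
  18^2 ≡ 18² = 324 ≡ 30 (mod 147)
  18^4 ≡ 30² = 900 ≡ 18 (mod 147)
  18^8 ≡ 18² = 324 ≡ 30 (mod 147)
  18^16 ≡ 30² = 900 ≡ 18 (mod 147)
  18^32 ≡ 18² = 324 ≡ 30 (mod 147)
  18^64 ≡ 30² = 900 ≡ 18 (mod 147)
  18^128 ≡ 18² = 324 ≡ 30 (mod 147)
191 = 128 + 32 + 16 + 8 + 4 + 2 + 1, so 18^191 = 18^128 × 18^32 × 18^16 × 18^8 × 18^4 × 18^2 × 18^1 ≡ 30 × 30 × 18 × 30 × 18 × 30 × 18 (mod 147)
Multiplying step by step:
  30 × 30 = 900 ≡ 18 (mod 147)
  18 × 18 = 324 ≡ 30 (mod 147)
  30 × 30 = 900 ≡ 18 (mod 147)
  18 × 18 = 324 ≡ 30 (mod 147)
  30 × 30 = 900 ≡ 18 (mod 147)
  18 × 18 = 324 ≡ 30 (mod 147)
Result: 18^191 ≡ 30 (mod 147)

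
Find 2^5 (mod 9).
5 = 4 + 1 (binary 101). Repeated squaring mod 9: 2^1 ≡ 2; 2^2 ≡ 2² = 4 ≡ 4; 2^4 ≡ 4² = 16 ≡ 7. Multiply: 2^5 = 2^4 × 2^1 ≡ 7 × 2 (mod 9): 7 × 2 = 14 ≡ 5. So 2^5 ≡ 5 (mod 9).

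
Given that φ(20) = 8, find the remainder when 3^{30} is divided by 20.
By Euler: 3^{8} ≡ 1 (mod 20) since gcd(3, 20) = 1. 30 = 3×8 + 6. So 3^{30} ≡ 3^{6} ≡ 9 (mod 20)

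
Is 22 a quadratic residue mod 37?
By Euler's criterion: 22^{18} ≡ 36 (mod 37). Since this equals -1 (≡ 36), 22 is not a QR.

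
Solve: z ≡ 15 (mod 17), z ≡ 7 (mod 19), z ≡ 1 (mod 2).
M = 17 × 19 × 2 = 646. M₁ = 38, y₁ ≡ 13 (mod 17). M₂ = 34, y₂ ≡ 14 (mod 19). M₃ = 323, y₃ ≡ 1 (mod 2). z = 15×38×13 + 7×34×14 + 1×323×1 ≡ 83 (mod 646)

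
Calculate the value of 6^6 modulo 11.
6 = 4 + 2 (binary 110). Repeated squaring mod 11: 6^1 ≡ 6; 6^2 ≡ 6² = 36 ≡ 3; 6^4 ≡ 3² = 9 ≡ 9. Multiply: 6^6 = 6^4 × 6^2 ≡ 9 × 3 (mod 11): 9 × 3 = 27 ≡ 5. So 6^6 ≡ 5 (mod 11).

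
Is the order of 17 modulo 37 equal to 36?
Yes, ord_37(17) = 36.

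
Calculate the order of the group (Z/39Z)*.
24

Prime factorization: 39 = 3 × 13
Using the formula φ(n) = n × Π(1 - 1/p) for each prime factor p:
φ(39) = 39 × (1 - 1/3) × (1 - 1/13)
φ(39) = 24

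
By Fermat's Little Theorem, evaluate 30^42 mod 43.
By Fermat's Little Theorem, 30^{42} ≡ 1 (mod 43) since 43 is prime and gcd(30, 43) = 1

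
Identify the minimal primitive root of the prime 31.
p - 1 = 30 has prime divisors 2, 3, 5. h is a primitive root mod 31 iff h^(30/q) ≢ 1 (mod 31) for each such q.
h = 2: 2^15 ≡ 1, 2^10 ≡ 1, 2^6 ≡ 2 (mod 31); 2^15 ≡ 1, so not a primitive root.
h = 3: 3^15 ≡ 30, 3^10 ≡ 25, 3^6 ≡ 16 (mod 31); none is 1, so 3 has order 30 and is a primitive root.
The smallest primitive root mod 31 is g = 3.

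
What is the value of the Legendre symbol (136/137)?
(136/137) = 136^{68} mod 137 = 1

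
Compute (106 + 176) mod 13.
9

(106 + 176) = 282
282 mod 13 = 9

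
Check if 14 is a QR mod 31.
By Euler's criterion: 14^{15} ≡ 1 (mod 31). Since this equals 1, 14 is a QR.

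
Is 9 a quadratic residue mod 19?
By Euler's criterion: 9^{9} ≡ 1 (mod 19). Since this equals 1, 9 is a QR.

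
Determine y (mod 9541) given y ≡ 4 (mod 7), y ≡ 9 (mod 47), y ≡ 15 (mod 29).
4568

Using the Chinese Remainder Theorem:
M = product of moduli = 9541
For equation 1: M_1 = 1363, 1363 ≡ 5 (mod 7), inverse of 1363 mod 7 is 3 (check: 5 × 3 = 15 ≡ 1 (mod 7))
For equation 2: M_2 = 203, 203 ≡ 15 (mod 47), inverse of 203 mod 47 is 22 (check: 15 × 22 = 330 ≡ 1 (mod 47))
For equation 3: M_3 = 329, 329 ≡ 10 (mod 29), inverse of 329 mod 29 is 3 (check: 10 × 3 = 30 ≡ 1 (mod 29))
Combine: y ≡ Σ r_i×M_i×(M_i⁻¹ mod m_i) = 4×1363×3 + 9×203×22 + 15×329×3 = 16356 + 40194 + 14805 = 71355
71355 mod 9541 = 4568
y ≡ 4568 (mod 9541)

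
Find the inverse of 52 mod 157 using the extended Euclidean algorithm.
Extended GCD: 52(-3) + 157(1) = 1. So 52^(-1) ≡ 154 ≡ 154 (mod 157). Verify: 52 × 154 = 8008 ≡ 1 (mod 157)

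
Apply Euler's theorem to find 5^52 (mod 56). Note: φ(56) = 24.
By Euler: 5^{24} ≡ 1 (mod 56) since gcd(5, 56) = 1. 52 = 2×24 + 4. So 5^{52} ≡ 5^{4} ≡ 9 (mod 56)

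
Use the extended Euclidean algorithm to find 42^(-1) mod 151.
Extended GCD: 42(18) + 151(-5) = 1. So 42^(-1) ≡ 18 ≡ 18 (mod 151). Verify: 42 × 18 = 756 ≡ 1 (mod 151)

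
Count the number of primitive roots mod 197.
Number of primitive roots mod 197 = φ(196) = 84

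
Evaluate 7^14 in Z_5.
Using Fermat: 7^{4} ≡ 1 (mod 5). 14 ≡ 2 (mod 4). So 7^{14} ≡ 7^{2} ≡ 4 (mod 5)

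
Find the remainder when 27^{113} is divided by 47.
By Fermat: 27^{46} ≡ 1 (mod 47). 113 = 2×46 + 21. So 27^{113} ≡ 27^{21} ≡ 2 (mod 47)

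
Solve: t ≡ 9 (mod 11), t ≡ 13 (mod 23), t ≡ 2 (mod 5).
M = 11 × 23 × 5 = 1265. M₁ = 115, y₁ ≡ 9 (mod 11). M₂ = 55, y₂ ≡ 18 (mod 23). M₃ = 253, y₃ ≡ 2 (mod 5). t = 9×115×9 + 13×55×18 + 2×253×2 ≡ 427 (mod 1265)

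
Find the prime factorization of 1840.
2^4 × 5 × 23

Divide by primes starting from smallest:
1840 ÷ 2 = 920
920 ÷ 2 = 460
460 ÷ 2 = 230
230 ÷ 2 = 115
115 ÷ 5 = 23
23 ÷ 23 = 1

1840 = 2^4 × 5 × 23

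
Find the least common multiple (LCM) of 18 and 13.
234

First find GCD(18, 13) using the Euclidean algorithm:
18 = 1 × 13 + 5
13 = 2 × 5 + 3
5 = 1 × 3 + 2
3 = 1 × 2 + 1
2 = 2 × 1 + 0
GCD(18, 13) = 1

LCM formula: LCM(a, b) = (a × b) / GCD(a, b)
LCM(18, 13) = (18 × 13) / 1
LCM(18, 13) = 234 / 1
LCM(18, 13) = 234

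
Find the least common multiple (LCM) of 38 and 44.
836

First find GCD(38, 44) using the Euclidean algorithm:
38 = 0 × 44 + 38
44 = 1 × 38 + 6
38 = 6 × 6 + 2
6 = 3 × 2 + 0
GCD(38, 44) = 2

LCM formula: LCM(a, b) = (a × b) / GCD(a, b)
LCM(38, 44) = (38 × 44) / 2
LCM(38, 44) = 1672 / 2
LCM(38, 44) = 836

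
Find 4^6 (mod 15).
6 = 4 + 2 (binary 110). Repeated squaring mod 15: 4^1 ≡ 4; 4^2 ≡ 4² = 16 ≡ 1; 4^4 ≡ 1² = 1 ≡ 1. Multiply: 4^6 = 4^4 × 4^2 ≡ 1 × 1 (mod 15): 1 × 1 = 1 ≡ 1. So 4^6 ≡ 1 (mod 15).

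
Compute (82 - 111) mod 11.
4

(82 - 111) = -29
-29 mod 11 = 4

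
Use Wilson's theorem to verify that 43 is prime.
(42)! mod 43 = 42. Since this equals -1 (mod 43), Wilson confirms 43 is prime.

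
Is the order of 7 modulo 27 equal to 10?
No, the actual order is 9, not 10.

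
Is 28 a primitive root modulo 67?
Yes

To verify, check if 28^(66/q) ≢ 1 (mod 67) for each prime divisor q of 66
Divisors of 66 = 66: [1, 2, 3, 6, 11, 22, 33, 66]
  28^(66/11) = 28^6 ≡ 40 (mod 67)
  28^(66/2) = 28^33 ≡ 66 (mod 67)
  28^(66/3) = 28^22 ≡ 37 (mod 67)
Conclusion: 28 is a primitive root modulo 67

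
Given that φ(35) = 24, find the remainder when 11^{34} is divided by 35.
By Euler: 11^{24} ≡ 1 (mod 35) since gcd(11, 35) = 1. 34 = 1×24 + 10. So 11^{34} ≡ 11^{10} ≡ 11 (mod 35)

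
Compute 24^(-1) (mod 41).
24^(-1) ≡ 12 (mod 41). Verification: 24 × 12 = 288 ≡ 1 (mod 41)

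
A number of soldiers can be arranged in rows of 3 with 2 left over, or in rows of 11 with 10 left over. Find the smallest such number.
M = 3 × 11 = 33. M₁ = 11, y₁ ≡ 2 (mod 3). M₂ = 3, y₂ ≡ 4 (mod 11). m = 2×11×2 + 10×3×4 ≡ 32 (mod 33). The smallest positive such number is 32.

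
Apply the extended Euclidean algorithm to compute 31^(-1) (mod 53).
Extended GCD: 31(12) + 53(-7) = 1. So 31^(-1) ≡ 12 ≡ 12 (mod 53). Verify: 31 × 12 = 372 ≡ 1 (mod 53)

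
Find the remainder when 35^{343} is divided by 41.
By Fermat: 35^{40} ≡ 1 (mod 41). 343 = 8×40 + 23. So 35^{343} ≡ 35^{23} ≡ 11 (mod 41)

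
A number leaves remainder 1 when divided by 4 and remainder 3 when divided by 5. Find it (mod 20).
M = 4 × 5 = 20. M₁ = 5, y₁ ≡ 1 (mod 4). M₂ = 4, y₂ ≡ 4 (mod 5). z = 1×5×1 + 3×4×4 ≡ 13 (mod 20)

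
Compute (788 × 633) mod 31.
14

(788 × 633) = 498804
498804 mod 31 = 14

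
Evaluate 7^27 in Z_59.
Using repeated squaring. 27 = 16 + 8 + 2 + 1 (binary 11011). Repeated squaring mod 59: 7^1 ≡ 7; 7^2 ≡ 7² = 49 ≡ 49; 7^4 ≡ 49² = 2401 ≡ 41; 7^8 ≡ 41² = 1681 ≡ 29; 7^16 ≡ 29² = 841 ≡ 15. Multiply: 7^27 = 7^16 × 7^8 × 7^2 × 7^1 ≡ 15 × 29 × 49 × 7 (mod 59): 15 × 29 = 435 ≡ 22; 22 × 49 = 1078 ≡ 16; 16 × 7 = 112 ≡ 53. So 7^27 ≡ 53 (mod 59).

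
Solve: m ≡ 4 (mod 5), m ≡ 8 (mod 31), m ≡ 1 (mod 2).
M = 5 × 31 × 2 = 310. M₁ = 62, y₁ ≡ 3 (mod 5). M₂ = 10, y₂ ≡ 28 (mod 31). M₃ = 155, y₃ ≡ 1 (mod 2). m = 4×62×3 + 8×10×28 + 1×155×1 ≡ 39 (mod 310)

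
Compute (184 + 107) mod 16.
3

(184 + 107) = 291
291 mod 16 = 3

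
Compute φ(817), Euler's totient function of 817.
756

Prime factorization: 817 = 19 × 43
Using the formula φ(n) = n × Π(1 - 1/p) for each prime factor p:
φ(817) = 817 × (1 - 1/19) × (1 - 1/43)
φ(817) = 756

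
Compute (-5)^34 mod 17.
Using Fermat: (-5)^{16} ≡ 1 (mod 17). 34 ≡ 2 (mod 16). So (-5)^{34} ≡ (-5)^{2} ≡ 8 (mod 17)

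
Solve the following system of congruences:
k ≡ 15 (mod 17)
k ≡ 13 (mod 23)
151

Using the Chinese Remainder Theorem:
M = product of moduli = 391
For equation 1: M_1 = 23, 23 ≡ 6 (mod 17), inverse of 23 mod 17 is 3 (check: 6 × 3 = 18 ≡ 1 (mod 17))
For equation 2: M_2 = 17, 17 ≡ 17 (mod 23), inverse of 17 mod 23 is 19 (check: 17 × 19 = 323 ≡ 1 (mod 23))
Combine: k ≡ Σ r_i×M_i×(M_i⁻¹ mod m_i) = 15×23×3 + 13×17×19 = 1035 + 4199 = 5234
5234 mod 391 = 151
k ≡ 151 (mod 391)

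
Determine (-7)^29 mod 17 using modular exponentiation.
Using Fermat: (-7)^{16} ≡ 1 (mod 17). 29 ≡ 13 (mod 16). So (-7)^{29} ≡ (-7)^{13} ≡ 11 (mod 17)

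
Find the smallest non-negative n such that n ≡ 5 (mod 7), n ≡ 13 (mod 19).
89

Using the Chinese Remainder Theorem:
M = product of moduli = 133
For equation 1: M_1 = 19, 19 ≡ 5 (mod 7), inverse of 19 mod 7 is 3 (check: 5 × 3 = 15 ≡ 1 (mod 7))
For equation 2: M_2 = 7, 7 ≡ 7 (mod 19), inverse of 7 mod 19 is 11 (check: 7 × 11 = 77 ≡ 1 (mod 19))
Combine: n ≡ Σ r_i×M_i×(M_i⁻¹ mod m_i) = 5×19×3 + 13×7×11 = 285 + 1001 = 1286
1286 mod 133 = 89
n ≡ 89 (mod 133)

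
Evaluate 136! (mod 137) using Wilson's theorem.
By Wilson's theorem, (136)! ≡ -1 ≡ 136 (mod 137)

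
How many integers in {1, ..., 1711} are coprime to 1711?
1624

Prime factorization: 1711 = 29 × 59
Using the formula φ(n) = n × Π(1 - 1/p) for each prime factor p:
φ(1711) = 1711 × (1 - 1/29) × (1 - 1/59)
φ(1711) = 1624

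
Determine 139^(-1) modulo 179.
139^(-1) ≡ 85 (mod 179). Verification: 139 × 85 = 11815 ≡ 1 (mod 179)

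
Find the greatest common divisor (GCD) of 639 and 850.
1

Using the Euclidean algorithm:
639 = 0 × 850 + 639
850 = 1 × 639 + 211
639 = 3 × 211 + 6
211 = 35 × 6 + 1
6 = 6 × 1 + 0

GCD(639, 850) = 1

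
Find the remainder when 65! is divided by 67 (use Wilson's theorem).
(66)! = (65)! × (66) ≡ -1 (mod 67). So (65)! ≡ -1 × (66)^(-1) ≡ (-1)×(-1) = 1 (mod 67)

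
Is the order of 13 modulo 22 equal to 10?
Yes, ord_22(13) = 10.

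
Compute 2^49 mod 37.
Using Fermat: 2^{36} ≡ 1 (mod 37). 49 ≡ 13 (mod 36). So 2^{49} ≡ 2^{13} ≡ 15 (mod 37)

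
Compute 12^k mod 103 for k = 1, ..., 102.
g^1, g^2, ..., g^{102} mod 103: {12, 41, 80, 33, 87, 14, 65, 59, 90, 50, 85, 93, 86, 2, 24, 82, 57, 66, 71, 28, 27, 15, 77, 100, 67, 83, 69, 4, 48, 61, 11, 29, 39, 56, 54, 30, 51, 97, 31, 63, 35, 8, 96, 19, 22, 58, 78, 9, 5, 60, 102, 91, 62, 23, 70, 16, 89, 38, 44, 13, 53, 18, 10, 17, 101, 79, 21, 46, 37, 32, 75, 76, 88, 26, 3, 36, 20, 34, 99, 55, 42, 92, 74, 64, 47, 49, 73, 52, 6, 72, 40, 68, 95, 7, 84, 81, 45, 25, 94, 98, 43, 1}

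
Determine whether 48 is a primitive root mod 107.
p - 1 = 106 has prime divisors 2, 53. Check 48^(106/q) mod 107 for each: 48^(106/2) = 48^53 ≡ 1, 48^(106/53) = 48^2 ≡ 57 (mod 107). Since 48^53 ≡ 1 (mod 107), the order of 48 divides 53 (in fact the order is 53) ≠ 106, so it is not a primitive root.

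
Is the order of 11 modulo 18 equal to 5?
No, the actual order is 6, not 5.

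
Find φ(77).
60

Prime factorization: 77 = 7 × 11
Using the formula φ(n) = n × Π(1 - 1/p) for each prime factor p:
φ(77) = 77 × (1 - 1/7) × (1 - 1/11)
φ(77) = 60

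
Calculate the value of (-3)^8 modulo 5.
(-3) ≡ 2 (mod 5). 8 = 8 (binary 1000). Repeated squaring mod 5: 2^1 ≡ 2; 2^2 ≡ 2² = 4 ≡ 4; 2^4 ≡ 4² = 16 ≡ 1; 2^8 ≡ 1² = 1 ≡ 1. So (-3)^8 ≡ 1 (mod 5).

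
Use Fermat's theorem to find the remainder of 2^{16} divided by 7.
2

By Fermat's Little Theorem, a^(p-1) ≡ 1 (mod p) for prime p and gcd(a, p) = 1
Here p = 7, so 2^6 ≡ 1 (mod 7)
We can reduce the exponent: 16 mod 6 = 4
So 2^16 ≡ 2^4 (mod 7)
Computing: 2^4 mod 7 = 2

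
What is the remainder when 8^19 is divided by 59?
Using repeated squaring. 19 = 16 + 2 + 1 (binary 10011). Repeated squaring mod 59: 8^1 ≡ 8; 8^2 ≡ 8² = 64 ≡ 5; 8^4 ≡ 5² = 25 ≡ 25; 8^8 ≡ 25² = 625 ≡ 35; 8^16 ≡ 35² = 1225 ≡ 45. Multiply: 8^19 = 8^16 × 8^2 × 8^1 ≡ 45 × 5 × 8 (mod 59): 45 × 5 = 225 ≡ 48; 48 × 8 = 384 ≡ 30. So 8^19 ≡ 30 (mod 59).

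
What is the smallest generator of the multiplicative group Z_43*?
p - 1 = 42 has prime divisors 2, 3, 7. h is a primitive root mod 43 iff h^(42/q) ≢ 1 (mod 43) for each such q.
h = 2: 2^21 ≡ 42, 2^14 ≡ 1, 2^6 ≡ 21 (mod 43); 2^14 ≡ 1, so not a primitive root.
h = 3: 3^21 ≡ 42, 3^14 ≡ 36, 3^6 ≡ 41 (mod 43); none is 1, so 3 has order 42 and is a primitive root.
The smallest primitive root mod 43 is g = 3.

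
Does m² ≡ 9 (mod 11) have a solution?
By Euler's criterion: 9^{5} ≡ 1 (mod 11). Since this equals 1, 9 is a QR.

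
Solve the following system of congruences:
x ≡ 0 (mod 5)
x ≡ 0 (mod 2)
0

Using the Chinese Remainder Theorem:
M = product of moduli = 10
For equation 1: M_1 = 2, 2 ≡ 2 (mod 5), inverse of 2 mod 5 is 3 (check: 2 × 3 = 6 ≡ 1 (mod 5))
For equation 2: M_2 = 5, 5 ≡ 1 (mod 2), inverse of 5 mod 2 is 1 (check: 1 × 1 = 1 ≡ 1 (mod 2))
Combine: x ≡ Σ r_i×M_i×(M_i⁻¹ mod m_i) = 0×2×3 + 0×5×1 = 0 + 0 = 0
0 mod 10 = 0
x ≡ 0 (mod 10)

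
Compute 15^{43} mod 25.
0

Using successive squaring:
Binary expansion of 43: 101011
Powers of 15 mod 25 (each is the square of the previous):
  15^1 ≡ 15 (mod 25)
  15^2 ≡ 15² = 225 ≡ 0 (mod 25)
  15^4 ≡ 0² = 0 ≡ 0 (mod 25)
  15^8 ≡ 0² = 0 ≡ 0 (mod 25)
  15^16 ≡ 0² = 0 ≡ 0 (mod 25)
  15^32 ≡ 0² = 0 ≡ 0 (mod 25)
43 = 32 + 8 + 2 + 1, so 15^43 = 15^32 × 15^8 × 15^2 × 15^1 ≡ 0 × 0 × 0 × 15 (mod 25)
Multiplying step by step:
  0 × 0 = 0 ≡ 0 (mod 25)
  0 × 0 = 0 ≡ 0 (mod 25)
  0 × 15 = 0 ≡ 0 (mod 25)
Result: 15^43 ≡ 0 (mod 25)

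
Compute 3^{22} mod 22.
9

Using successive squaring:
Binary expansion of 22: 10110
Powers of 3 mod 22 (each is the square of the previous):
  3^1 ≡ 3 (mod 22)
  3^2 ≡ 3² = 9 ≡ 9 (mod 22)
  3^4 ≡ 9² = 81 ≡ 15 (mod 22)
  3^8 ≡ 15² = 225 ≡ 5 (mod 22)
  3^16 ≡ 5² = 25 ≡ 3 (mod 22)
22 = 16 + 4 + 2, so 3^22 = 3^16 × 3^4 × 3^2 ≡ 3 × 15 × 9 (mod 22)
Multiplying step by step:
  3 × 15 = 45 ≡ 1 (mod 22)
  1 × 9 = 9 ≡ 9 (mod 22)
Result: 3^22 ≡ 9 (mod 22)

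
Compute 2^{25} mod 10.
2

Using successive squaring:
Binary expansion of 25: 11001
Powers of 2 mod 10 (each is the square of the previous):
  2^1 ≡ 2 (mod 10)
  2^2 ≡ 2² = 4 ≡ 4 (mod 10)
  2^4 ≡ 4² = 16 ≡ 6 (mod 10)
  2^8 ≡ 6² = 36 ≡ 6 (mod 10)
  2^16 ≡ 6² = 36 ≡ 6 (mod 10)
25 = 16 + 8 + 1, so 2^25 = 2^16 × 2^8 × 2^1 ≡ 6 × 6 × 2 (mod 10)
Multiplying step by step:
  6 × 6 = 36 ≡ 6 (mod 10)
  6 × 2 = 12 ≡ 2 (mod 10)
Result: 2^25 ≡ 2 (mod 10)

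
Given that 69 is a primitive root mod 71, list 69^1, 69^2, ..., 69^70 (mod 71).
g^1, g^2, ..., g^{70} mod 71: {69, 4, 63, 16, 39, 64, 14, 43, 56, 30, 11, 49, 44, 54, 34, 3, 65, 12, 47, 48, 46, 50, 42, 58, 26, 19, 33, 5, 61, 20, 31, 9, 53, 36, 70, 2, 67, 8, 55, 32, 7, 57, 28, 15, 41, 60, 22, 27, 17, 37, 68, 6, 59, 24, 23, 25, 21, 29, 13, 45, 52, 38, 66, 10, 51, 40, 62, 18, 35, 1}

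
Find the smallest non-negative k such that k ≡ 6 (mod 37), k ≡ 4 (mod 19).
80

Using the Chinese Remainder Theorem:
M = product of moduli = 703
For equation 1: M_1 = 19, 19 ≡ 19 (mod 37), inverse of 19 mod 37 is 2 (check: 19 × 2 = 38 ≡ 1 (mod 37))
For equation 2: M_2 = 37, 37 ≡ 18 (mod 19), inverse of 37 mod 19 is 18 (check: 18 × 18 = 324 ≡ 1 (mod 19))
Combine: k ≡ Σ r_i×M_i×(M_i⁻¹ mod m_i) = 6×19×2 + 4×37×18 = 228 + 2664 = 2892
2892 mod 703 = 80
k ≡ 80 (mod 703)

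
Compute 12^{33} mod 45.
27

Using successive squaring:
Binary expansion of 33: 100001
Powers of 12 mod 45 (each is the square of the previous):
  12^1 ≡ 12 (mod 45)
  12^2 ≡ 12² = 144 ≡ 9 (mod 45)
  12^4 ≡ 9² = 81 ≡ 36 (mod 45)
  12^8 ≡ 36² = 1296 ≡ 36 (mod 45)
  12^16 ≡ 36² = 1296 ≡ 36 (mod 45)
  12^32 ≡ 36² = 1296 ≡ 36 (mod 45)
33 = 32 + 1, so 12^33 = 12^32 × 12^1 ≡ 36 × 12 (mod 45)
Multiplying step by step:
  36 × 12 = 432 ≡ 27 (mod 45)
Result: 12^33 ≡ 27 (mod 45)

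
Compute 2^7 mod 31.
7 = 4 + 2 + 1 (binary 111). Repeated squaring mod 31: 2^1 ≡ 2; 2^2 ≡ 2² = 4 ≡ 4; 2^4 ≡ 4² = 16 ≡ 16. Multiply: 2^7 = 2^4 × 2^2 × 2^1 ≡ 16 × 4 × 2 (mod 31): 16 × 4 = 64 ≡ 2; 2 × 2 = 4 ≡ 4. So 2^7 ≡ 4 (mod 31).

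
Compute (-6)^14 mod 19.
Using repeated squaring. (-6) ≡ 13 (mod 19). 14 = 8 + 4 + 2 (binary 1110). Repeated squaring mod 19: 13^1 ≡ 13; 13^2 ≡ 13² = 169 ≡ 17; 13^4 ≡ 17² = 289 ≡ 4; 13^8 ≡ 4² = 16 ≡ 16. Multiply: (-6)^14 ≡ 13^8 × 13^4 × 13^2 ≡ 16 × 4 × 17 (mod 19): 16 × 4 = 64 ≡ 7; 7 × 17 = 119 ≡ 5. So (-6)^14 ≡ 5 (mod 19).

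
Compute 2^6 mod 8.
6 = 4 + 2 (binary 110). Repeated squaring mod 8: 2^1 ≡ 2; 2^2 ≡ 2² = 4 ≡ 4; 2^4 ≡ 4² = 16 ≡ 0. Multiply: 2^6 = 2^4 × 2^2 ≡ 0 × 4 (mod 8): 0 × 4 = 0 ≡ 0. So 2^6 ≡ 0 (mod 8).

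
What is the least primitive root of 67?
2

A primitive root g modulo p has order p-1 = 66
Prime divisors of 66: [2, 3, 11]
g is a primitive root iff g^(66/q) ≢ 1 (mod 67) for each prime divisor q
Testing small values:
  g = 2: 2^33 ≡ 66, 2^22 ≡ 37, 2^6 ≡ 64 (mod 67) → none is 1, primitive root!
The smallest primitive root is 2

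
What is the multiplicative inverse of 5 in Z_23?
5^(-1) ≡ 14 (mod 23). Verification: 5 × 14 = 70 ≡ 1 (mod 23)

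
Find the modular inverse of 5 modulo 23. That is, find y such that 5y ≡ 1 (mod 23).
14

Using Extended Euclidean Algorithm:
gcd(5, 23) = 1
Bezout coefficients: 5 × -9 + 23 × 2 = 1
So 5 × -9 ≡ 1 (mod 23)
The inverse is -9 mod 23 = 14
Verification: 5 × 14 = 70 = 3 × 23 + 1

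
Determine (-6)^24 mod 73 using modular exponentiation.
Using repeated squaring. (-6) ≡ 67 (mod 73). 24 = 16 + 8 (binary 11000). Repeated squaring mod 73: 67^1 ≡ 67; 67^2 ≡ 67² = 4489 ≡ 36; 67^4 ≡ 36² = 1296 ≡ 55; 67^8 ≡ 55² = 3025 ≡ 32; 67^16 ≡ 32² = 1024 ≡ 2. Multiply: (-6)^24 ≡ 67^16 × 67^8 ≡ 2 × 32 (mod 73): 2 × 32 = 64 ≡ 64. So (-6)^24 ≡ 64 (mod 73).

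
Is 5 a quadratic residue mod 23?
By Euler's criterion: 5^{11} ≡ 22 (mod 23). Since this equals -1 (≡ 22), 5 is not a QR.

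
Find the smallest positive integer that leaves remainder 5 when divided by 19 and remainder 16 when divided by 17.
M = 19 × 17 = 323. M₁ = 17, y₁ ≡ 9 (mod 19). M₂ = 19, y₂ ≡ 9 (mod 17). z = 5×17×9 + 16×19×9 ≡ 271 (mod 323). The smallest positive such number is 271.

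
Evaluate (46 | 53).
(46/53) = 46^{26} mod 53 = 1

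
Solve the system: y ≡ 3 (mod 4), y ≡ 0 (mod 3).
M = 4 × 3 = 12. M₁ = 3, y₁ ≡ 3 (mod 4). M₂ = 4, y₂ ≡ 1 (mod 3). y = 3×3×3 + 0×4×1 ≡ 3 (mod 12)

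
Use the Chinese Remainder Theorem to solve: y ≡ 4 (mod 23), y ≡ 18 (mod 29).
395

Using the Chinese Remainder Theorem:
M = product of moduli = 667
For equation 1: M_1 = 29, 29 ≡ 6 (mod 23), inverse of 29 mod 23 is 4 (check: 6 × 4 = 24 ≡ 1 (mod 23))
For equation 2: M_2 = 23, 23 ≡ 23 (mod 29), inverse of 23 mod 29 is 24 (check: 23 × 24 = 552 ≡ 1 (mod 29))
Combine: y ≡ Σ r_i×M_i×(M_i⁻¹ mod m_i) = 4×29×4 + 18×23×24 = 464 + 9936 = 10400
10400 mod 667 = 395
y ≡ 395 (mod 667)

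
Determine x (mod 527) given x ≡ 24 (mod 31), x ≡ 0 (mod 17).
272

Using the Chinese Remainder Theorem:
M = product of moduli = 527
For equation 1: M_1 = 17, 17 ≡ 17 (mod 31), inverse of 17 mod 31 is 11 (check: 17 × 11 = 187 ≡ 1 (mod 31))
For equation 2: M_2 = 31, 31 ≡ 14 (mod 17), inverse of 31 mod 17 is 11 (check: 14 × 11 = 154 ≡ 1 (mod 17))
Combine: x ≡ Σ r_i×M_i×(M_i⁻¹ mod m_i) = 24×17×11 + 0×31×11 = 4488 + 0 = 4488
4488 mod 527 = 272
x ≡ 272 (mod 527)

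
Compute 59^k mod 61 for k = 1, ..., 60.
g^1, g^2, ..., g^{60} mod 61: {59, 4, 53, 16, 29, 3, 55, 12, 37, 48, 26, 9, 43, 36, 50, 22, 17, 27, 7, 47, 28, 5, 51, 20, 21, 19, 23, 15, 31, 60, 2, 57, 8, 45, 32, 58, 6, 49, 24, 13, 35, 52, 18, 25, 11, 39, 44, 34, 54, 14, 33, 56, 10, 41, 40, 42, 38, 46, 30, 1}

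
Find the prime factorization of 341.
11 × 31

Divide by primes starting from smallest:
341 ÷ 11 = 31
31 ÷ 31 = 1

341 = 11 × 31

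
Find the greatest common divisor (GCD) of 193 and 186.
1

Using the Euclidean algorithm:
193 = 1 × 186 + 7
186 = 26 × 7 + 4
7 = 1 × 4 + 3
4 = 1 × 3 + 1
3 = 3 × 1 + 0

GCD(193, 186) = 1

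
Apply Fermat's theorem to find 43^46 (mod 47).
By Fermat's Little Theorem, 43^{46} ≡ 1 (mod 47) since 47 is prime and gcd(43, 47) = 1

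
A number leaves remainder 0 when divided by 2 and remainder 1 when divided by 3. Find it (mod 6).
M = 2 × 3 = 6. M₁ = 3, y₁ ≡ 1 (mod 2). M₂ = 2, y₂ ≡ 2 (mod 3). x = 0×3×1 + 1×2×2 ≡ 4 (mod 6)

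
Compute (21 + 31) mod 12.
4

(21 + 31) = 52
52 mod 12 = 4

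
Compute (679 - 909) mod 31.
18

(679 - 909) = -230
-230 mod 31 = 18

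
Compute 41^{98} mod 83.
61

Using successive squaring:
Binary expansion of 98: 1100010
Powers of 41 mod 83 (each is the square of the previous):
  41^1 ≡ 41 (mod 83)
  41^2 ≡ 41² = 1681 ≡ 21 (mod 83)
  41^4 ≡ 21² = 441 ≡ 26 (mod 83)
  41^8 ≡ 26² = 676 ≡ 12 (mod 83)
  41^16 ≡ 12² = 144 ≡ 61 (mod 83)
  41^32 ≡ 61² = 3721 ≡ 69 (mod 83)
  41^64 ≡ 69² = 4761 ≡ 30 (mod 83)
98 = 64 + 32 + 2, so 41^98 = 41^64 × 41^32 × 41^2 ≡ 30 × 69 × 21 (mod 83)
Multiplying step by step:
  30 × 69 = 2070 ≡ 78 (mod 83)
  78 × 21 = 1638 ≡ 61 (mod 83)
Result: 41^98 ≡ 61 (mod 83)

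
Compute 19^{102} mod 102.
13

Using successive squaring:
Binary expansion of 102: 1100110
Powers of 19 mod 102 (each is the square of the previous):
  19^1 ≡ 19 (mod 102)
  19^2 ≡ 19² = 361 ≡ 55 (mod 102)
  19^4 ≡ 55² = 3025 ≡ 67 (mod 102)
  19^8 ≡ 67² = 4489 ≡ 1 (mod 102)
  19^16 ≡ 1² = 1 ≡ 1 (mod 102)
  19^32 ≡ 1² = 1 ≡ 1 (mod 102)
  19^64 ≡ 1² = 1 ≡ 1 (mod 102)
102 = 64 + 32 + 4 + 2, so 19^102 = 19^64 × 19^32 × 19^4 × 19^2 ≡ 1 × 1 × 67 × 55 (mod 102)
Multiplying step by step:
  1 × 1 = 1 ≡ 1 (mod 102)
  1 × 67 = 67 ≡ 67 (mod 102)
  67 × 55 = 3685 ≡ 13 (mod 102)
Result: 19^102 ≡ 13 (mod 102)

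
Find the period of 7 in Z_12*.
Powers of 7 mod 12: 7^1≡7, 7^2≡1. Order = 2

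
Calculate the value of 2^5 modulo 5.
5 = 4 + 1 (binary 101). Repeated squaring mod 5: 2^1 ≡ 2; 2^2 ≡ 2² = 4 ≡ 4; 2^4 ≡ 4² = 16 ≡ 1. Multiply: 2^5 = 2^4 × 2^1 ≡ 1 × 2 (mod 5): 1 × 2 = 2 ≡ 2. So 2^5 ≡ 2 (mod 5).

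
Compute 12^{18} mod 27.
0

Using successive squaring:
Binary expansion of 18: 10010
Powers of 12 mod 27 (each is the square of the previous):
  12^1 ≡ 12 (mod 27)
  12^2 ≡ 12² = 144 ≡ 9 (mod 27)
  12^4 ≡ 9² = 81 ≡ 0 (mod 27)
  12^8 ≡ 0² = 0 ≡ 0 (mod 27)
  12^16 ≡ 0² = 0 ≡ 0 (mod 27)
18 = 16 + 2, so 12^18 = 12^16 × 12^2 ≡ 0 × 9 (mod 27)
Multiplying step by step:
  0 × 9 = 0 ≡ 0 (mod 27)
Result: 12^18 ≡ 0 (mod 27)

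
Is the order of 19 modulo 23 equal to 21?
No, the actual order is 22, not 21.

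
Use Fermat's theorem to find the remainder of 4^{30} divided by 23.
9

By Fermat's Little Theorem, a^(p-1) ≡ 1 (mod p) for prime p and gcd(a, p) = 1
Here p = 23, so 4^22 ≡ 1 (mod 23)
We can reduce the exponent: 30 mod 22 = 8
So 4^30 ≡ 4^8 (mod 23)
Computing: 4^8 mod 23 = 9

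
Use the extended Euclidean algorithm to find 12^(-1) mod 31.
Extended GCD: 12(13) + 31(-5) = 1. So 12^(-1) ≡ 13 ≡ 13 (mod 31). Verify: 12 × 13 = 156 ≡ 1 (mod 31)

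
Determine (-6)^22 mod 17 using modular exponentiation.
Using Fermat: (-6)^{16} ≡ 1 (mod 17). 22 ≡ 6 (mod 16). So (-6)^{22} ≡ (-6)^{6} ≡ 8 (mod 17)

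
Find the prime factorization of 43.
43

Divide by primes starting from smallest:
43 ÷ 43 = 1

43 = 43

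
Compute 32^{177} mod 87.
50

Using successive squaring:
Binary expansion of 177: 10110001
Powers of 32 mod 87 (each is the square of the previous):
  32^1 ≡ 32 (mod 87)
  32^2 ≡ 32² = 1024 ≡ 67 (mod 87)
  32^4 ≡ 67² = 4489 ≡ 52 (mod 87)
  32^8 ≡ 52² = 2704 ≡ 7 (mod 87)
  32^16 ≡ 7² = 49 ≡ 49 (mod 87)
  32^32 ≡ 49² = 2401 ≡ 52 (mod 87)
  32^64 ≡ 52² = 2704 ≡ 7 (mod 87)
  32^128 ≡ 7² = 49 ≡ 49 (mod 87)
177 = 128 + 32 + 16 + 1, so 32^177 = 32^128 × 32^32 × 32^16 × 32^1 ≡ 49 × 52 × 49 × 32 (mod 87)
Multiplying step by step:
  49 × 52 = 2548 ≡ 25 (mod 87)
  25 × 49 = 1225 ≡ 7 (mod 87)
  7 × 32 = 224 ≡ 50 (mod 87)
Result: 32^177 ≡ 50 (mod 87)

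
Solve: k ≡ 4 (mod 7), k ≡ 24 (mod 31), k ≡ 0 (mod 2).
M = 7 × 31 × 2 = 434. M₁ = 62, y₁ ≡ 6 (mod 7). M₂ = 14, y₂ ≡ 20 (mod 31). M₃ = 217, y₃ ≡ 1 (mod 2). k = 4×62×6 + 24×14×20 + 0×217×1 ≡ 396 (mod 434)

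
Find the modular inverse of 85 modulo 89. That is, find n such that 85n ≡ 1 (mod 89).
22

Using Extended Euclidean Algorithm:
gcd(85, 89) = 1
Bezout coefficients: 85 × 22 + 89 × -21 = 1
So 85 × 22 ≡ 1 (mod 89)
The inverse is 22 mod 89 = 22
Verification: 85 × 22 = 1870 = 21 × 89 + 1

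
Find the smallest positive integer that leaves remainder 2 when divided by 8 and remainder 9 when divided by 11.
M = 8 × 11 = 88. M₁ = 11, y₁ ≡ 3 (mod 8). M₂ = 8, y₂ ≡ 7 (mod 11). y = 2×11×3 + 9×8×7 ≡ 42 (mod 88). The smallest positive such number is 42.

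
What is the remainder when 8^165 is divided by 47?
Using Fermat: 8^{46} ≡ 1 (mod 47). 165 ≡ 27 (mod 46). So 8^{165} ≡ 8^{27} ≡ 7 (mod 47)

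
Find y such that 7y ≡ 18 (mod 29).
15

Since gcd(7, 29) = 1 divides 18, a solution exists.
Multiply both sides by the inverse of 7 mod 29:
  7^(-1) mod 29 = 25
  x ≡ 25 × 18 ≡ 450 ≡ 15 (mod 29)
Verification: 7 × 15 = 105 = 3 × 29 + 18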